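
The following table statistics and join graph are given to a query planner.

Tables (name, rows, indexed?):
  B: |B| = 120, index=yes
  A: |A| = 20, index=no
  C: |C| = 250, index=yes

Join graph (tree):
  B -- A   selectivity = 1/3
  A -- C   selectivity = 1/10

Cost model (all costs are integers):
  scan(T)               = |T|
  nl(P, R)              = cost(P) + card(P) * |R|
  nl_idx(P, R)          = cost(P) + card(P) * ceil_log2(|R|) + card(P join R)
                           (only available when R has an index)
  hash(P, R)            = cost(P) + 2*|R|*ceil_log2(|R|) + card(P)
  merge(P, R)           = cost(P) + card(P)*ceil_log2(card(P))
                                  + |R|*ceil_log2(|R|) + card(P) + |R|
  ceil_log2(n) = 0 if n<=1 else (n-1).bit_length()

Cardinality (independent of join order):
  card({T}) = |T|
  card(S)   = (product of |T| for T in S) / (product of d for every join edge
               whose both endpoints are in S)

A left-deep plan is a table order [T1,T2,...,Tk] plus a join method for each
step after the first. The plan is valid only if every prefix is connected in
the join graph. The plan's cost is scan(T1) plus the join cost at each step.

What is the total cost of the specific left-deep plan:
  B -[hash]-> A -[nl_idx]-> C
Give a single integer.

step 1: scan B: cost=120, card=120
step 2: join A via hash
    card(P join A) = 120*20/(3) = 800
    cost = 120 + 2*20*5 + 120 = 440
step 3: join C via nl_idx
    card(P join C) = 800*250/(10) = 20000
    cost = 440 + 800*8 + 20000 = 26840

26840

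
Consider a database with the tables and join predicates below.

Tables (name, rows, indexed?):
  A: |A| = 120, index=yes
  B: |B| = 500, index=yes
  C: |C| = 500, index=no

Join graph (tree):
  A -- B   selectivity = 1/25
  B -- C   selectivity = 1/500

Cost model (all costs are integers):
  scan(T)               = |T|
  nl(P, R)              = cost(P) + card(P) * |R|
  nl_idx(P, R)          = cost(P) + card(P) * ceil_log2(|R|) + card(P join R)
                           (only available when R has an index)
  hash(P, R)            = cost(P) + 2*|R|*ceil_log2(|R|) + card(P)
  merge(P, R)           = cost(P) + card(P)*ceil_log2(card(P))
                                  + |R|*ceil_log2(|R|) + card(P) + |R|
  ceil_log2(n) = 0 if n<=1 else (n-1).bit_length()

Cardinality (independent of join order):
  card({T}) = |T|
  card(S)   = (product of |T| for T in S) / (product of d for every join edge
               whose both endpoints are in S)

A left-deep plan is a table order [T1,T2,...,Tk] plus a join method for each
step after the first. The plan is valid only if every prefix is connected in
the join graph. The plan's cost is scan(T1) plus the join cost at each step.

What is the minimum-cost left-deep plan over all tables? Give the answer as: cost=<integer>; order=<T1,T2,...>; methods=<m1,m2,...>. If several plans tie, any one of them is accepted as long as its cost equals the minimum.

cost=7680; order=C,B,A; methods=nl_idx,hash

Selinger DP (subsets sized 1..n):
  {A}: scan cost=120, card=120
  {B}: scan cost=500, card=500
  {C}: scan cost=500, card=500
  {AB}: card=2400; try (A,hash)→2680, (B,nl_idx)→3600, (B,merge)→6080, (A,nl_idx)→6400, (A,merge)→6460, (B,hash)→9240 …(+2); best=2680 via (A,hash)
  {BC}: card=500; try (B,nl_idx)→5500, (C,hash)→10000, (B,hash)→10000, (C,merge)→10500, (B,merge)→10500, (C,nl)→250500 …(+1); best=5500 via (B,nl_idx)
  {ABC}: card=2400; try (A,hash)→7680, (A,nl_idx)→11400, (A,merge)→11460, (C,hash)→14080, (C,merge)→38880, (A,nl)→65500 …(+1); best=7680 via (A,hash)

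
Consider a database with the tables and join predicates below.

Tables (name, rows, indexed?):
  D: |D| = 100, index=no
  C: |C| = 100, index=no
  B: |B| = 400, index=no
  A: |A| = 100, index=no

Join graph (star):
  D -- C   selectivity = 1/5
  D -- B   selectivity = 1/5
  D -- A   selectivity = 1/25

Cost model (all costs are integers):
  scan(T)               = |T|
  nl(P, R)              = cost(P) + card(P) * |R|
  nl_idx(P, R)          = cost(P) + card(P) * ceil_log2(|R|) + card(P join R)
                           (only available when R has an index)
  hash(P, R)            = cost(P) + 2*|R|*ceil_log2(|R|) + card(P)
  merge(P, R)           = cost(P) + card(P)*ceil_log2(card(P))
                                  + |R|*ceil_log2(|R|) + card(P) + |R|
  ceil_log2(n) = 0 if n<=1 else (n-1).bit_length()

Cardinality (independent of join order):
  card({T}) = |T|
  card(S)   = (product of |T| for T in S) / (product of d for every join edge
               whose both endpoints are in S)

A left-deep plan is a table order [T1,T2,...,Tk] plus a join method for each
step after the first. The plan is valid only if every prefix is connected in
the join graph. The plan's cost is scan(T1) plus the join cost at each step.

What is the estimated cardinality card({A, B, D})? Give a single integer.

Tables in S: A(100), B(400), D(100)
Edges inside S: D-B(d=5), D-A(d=25)
numerator = 100 * 400 * 100 = 4000000
denominator = 5 * 25 = 125
card(S) = 4000000 / 125 = 32000

32000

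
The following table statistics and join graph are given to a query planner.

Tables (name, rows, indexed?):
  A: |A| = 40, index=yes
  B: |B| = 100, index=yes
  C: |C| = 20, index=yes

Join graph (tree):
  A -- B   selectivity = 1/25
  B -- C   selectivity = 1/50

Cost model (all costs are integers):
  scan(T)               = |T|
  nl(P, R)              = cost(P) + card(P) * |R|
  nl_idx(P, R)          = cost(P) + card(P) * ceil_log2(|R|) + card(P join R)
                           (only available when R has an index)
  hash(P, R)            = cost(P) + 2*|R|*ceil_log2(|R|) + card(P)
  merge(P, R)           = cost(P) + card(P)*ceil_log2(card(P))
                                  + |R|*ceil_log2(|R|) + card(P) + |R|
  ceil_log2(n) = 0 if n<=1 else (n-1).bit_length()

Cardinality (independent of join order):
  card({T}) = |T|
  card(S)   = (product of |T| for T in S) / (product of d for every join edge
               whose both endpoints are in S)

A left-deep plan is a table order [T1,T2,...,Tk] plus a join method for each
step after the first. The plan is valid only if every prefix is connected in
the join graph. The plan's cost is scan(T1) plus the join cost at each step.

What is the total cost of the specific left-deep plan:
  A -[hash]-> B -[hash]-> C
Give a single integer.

step 1: scan A: cost=40, card=40
step 2: join B via hash
    card(P join B) = 40*100/(25) = 160
    cost = 40 + 2*100*7 + 40 = 1480
step 3: join C via hash
    card(P join C) = 160*20/(50) = 64
    cost = 1480 + 2*20*5 + 160 = 1840

1840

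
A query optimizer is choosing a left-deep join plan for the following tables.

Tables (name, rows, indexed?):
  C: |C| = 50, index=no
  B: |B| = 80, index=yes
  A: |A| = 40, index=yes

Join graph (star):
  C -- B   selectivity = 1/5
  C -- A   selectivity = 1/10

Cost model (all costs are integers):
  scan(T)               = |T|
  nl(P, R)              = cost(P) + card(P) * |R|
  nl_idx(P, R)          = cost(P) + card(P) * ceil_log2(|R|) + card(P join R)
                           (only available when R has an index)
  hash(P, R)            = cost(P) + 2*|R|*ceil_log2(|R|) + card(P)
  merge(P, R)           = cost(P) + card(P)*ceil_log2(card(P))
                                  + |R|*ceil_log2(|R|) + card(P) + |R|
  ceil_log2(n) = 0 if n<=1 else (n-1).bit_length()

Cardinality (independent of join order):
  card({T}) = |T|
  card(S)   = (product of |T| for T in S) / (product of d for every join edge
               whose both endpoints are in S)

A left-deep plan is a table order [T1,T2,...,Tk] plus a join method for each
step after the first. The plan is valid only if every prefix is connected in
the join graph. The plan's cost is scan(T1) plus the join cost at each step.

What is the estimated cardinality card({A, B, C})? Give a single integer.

Tables in S: A(40), B(80), C(50)
Edges inside S: C-B(d=5), C-A(d=10)
numerator = 40 * 80 * 50 = 160000
denominator = 5 * 10 = 50
card(S) = 160000 / 50 = 3200

3200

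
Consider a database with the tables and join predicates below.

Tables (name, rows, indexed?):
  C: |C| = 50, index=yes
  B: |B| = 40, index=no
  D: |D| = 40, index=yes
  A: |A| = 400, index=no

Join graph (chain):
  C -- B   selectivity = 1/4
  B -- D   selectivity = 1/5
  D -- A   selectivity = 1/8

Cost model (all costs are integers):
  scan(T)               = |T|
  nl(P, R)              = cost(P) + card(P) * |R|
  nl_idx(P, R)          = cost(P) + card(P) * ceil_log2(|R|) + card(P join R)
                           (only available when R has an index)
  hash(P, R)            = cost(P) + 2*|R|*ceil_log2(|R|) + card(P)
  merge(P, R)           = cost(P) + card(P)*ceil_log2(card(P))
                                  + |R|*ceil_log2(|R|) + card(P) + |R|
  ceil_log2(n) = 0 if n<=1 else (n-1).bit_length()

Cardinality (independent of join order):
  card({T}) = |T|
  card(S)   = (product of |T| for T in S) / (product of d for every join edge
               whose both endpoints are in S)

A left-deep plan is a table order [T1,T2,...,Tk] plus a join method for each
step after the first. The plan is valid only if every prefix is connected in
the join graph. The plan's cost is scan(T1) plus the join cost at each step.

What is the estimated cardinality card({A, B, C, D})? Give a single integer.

Tables in S: A(400), B(40), C(50), D(40)
Edges inside S: C-B(d=4), B-D(d=5), D-A(d=8)
numerator = 400 * 40 * 50 * 40 = 32000000
denominator = 4 * 5 * 8 = 160
card(S) = 32000000 / 160 = 200000

200000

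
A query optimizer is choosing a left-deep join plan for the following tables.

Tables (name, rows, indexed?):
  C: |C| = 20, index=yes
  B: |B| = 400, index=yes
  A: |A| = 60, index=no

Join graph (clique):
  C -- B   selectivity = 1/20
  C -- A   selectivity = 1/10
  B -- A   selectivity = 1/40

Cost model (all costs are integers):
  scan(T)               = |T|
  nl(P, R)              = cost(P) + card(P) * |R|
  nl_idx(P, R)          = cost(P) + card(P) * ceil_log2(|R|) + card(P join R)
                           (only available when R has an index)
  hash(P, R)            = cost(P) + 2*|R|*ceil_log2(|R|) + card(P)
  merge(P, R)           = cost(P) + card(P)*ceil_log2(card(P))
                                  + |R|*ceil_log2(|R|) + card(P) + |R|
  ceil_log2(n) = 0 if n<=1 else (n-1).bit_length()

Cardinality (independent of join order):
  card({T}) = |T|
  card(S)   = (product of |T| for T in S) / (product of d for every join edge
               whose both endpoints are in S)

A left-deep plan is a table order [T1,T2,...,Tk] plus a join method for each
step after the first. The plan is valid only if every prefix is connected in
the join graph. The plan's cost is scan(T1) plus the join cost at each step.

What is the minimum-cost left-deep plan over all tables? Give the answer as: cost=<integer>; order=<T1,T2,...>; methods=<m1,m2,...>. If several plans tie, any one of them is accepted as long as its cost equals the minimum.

cost=1460; order=A,C,B; methods=hash,nl_idx

Selinger DP (subsets sized 1..n):
  {C}: scan cost=20, card=20
  {B}: scan cost=400, card=400
  {A}: scan cost=60, card=60
  {BC}: card=400; try (B,nl_idx)→600, (C,hash)→1000, (C,nl_idx)→2800, (B,merge)→4140, (C,merge)→4520, (B,hash)→7240 …(+2); best=600 via (B,nl_idx)
  {AC}: card=120; try (C,hash)→320, (C,nl_idx)→480, (A,merge)→560, (C,merge)→600, (A,hash)→760, (A,nl)→1220 …(+1); best=320 via (C,hash)
  {AB}: card=600; try (B,nl_idx)→1200, (A,hash)→1520, (B,merge)→4480, (A,merge)→4820, (B,hash)→7320, (B,nl)→24060 …(+1); best=1200 via (B,nl_idx)
  {ABC}: card=60; try (B,nl_idx)→1460, (A,hash)→1720, (C,hash)→2000, (C,nl_idx)→4260, (A,merge)→5020, (B,merge)→5280 …(+5); best=1460 via (B,nl_idx)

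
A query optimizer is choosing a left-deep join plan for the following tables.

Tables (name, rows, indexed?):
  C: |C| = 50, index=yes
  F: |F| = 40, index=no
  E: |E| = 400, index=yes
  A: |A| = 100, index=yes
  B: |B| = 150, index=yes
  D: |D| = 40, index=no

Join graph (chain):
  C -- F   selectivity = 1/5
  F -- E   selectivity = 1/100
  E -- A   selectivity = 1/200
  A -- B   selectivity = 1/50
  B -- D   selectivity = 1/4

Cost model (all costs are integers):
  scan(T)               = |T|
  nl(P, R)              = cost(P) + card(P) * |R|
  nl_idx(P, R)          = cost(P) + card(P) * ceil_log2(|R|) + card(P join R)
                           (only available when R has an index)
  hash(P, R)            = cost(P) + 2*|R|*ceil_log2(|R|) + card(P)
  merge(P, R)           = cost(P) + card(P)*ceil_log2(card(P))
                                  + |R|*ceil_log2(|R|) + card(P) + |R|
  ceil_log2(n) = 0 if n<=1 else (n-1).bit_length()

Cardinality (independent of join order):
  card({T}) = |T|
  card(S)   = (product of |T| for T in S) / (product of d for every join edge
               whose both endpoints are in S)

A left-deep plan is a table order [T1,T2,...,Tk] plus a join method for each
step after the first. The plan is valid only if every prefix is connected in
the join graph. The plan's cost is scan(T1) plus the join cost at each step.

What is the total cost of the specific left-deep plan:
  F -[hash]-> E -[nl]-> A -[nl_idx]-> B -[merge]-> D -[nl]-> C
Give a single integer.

146600

step 1: scan F: cost=40, card=40
step 2: join E via hash
    card(P join E) = 40*400/(100) = 160
    cost = 40 + 2*400*9 + 40 = 7280
step 3: join A via nl
    card(P join A) = 160*100/(200) = 80
    cost = 7280 + 160*100 = 23280
step 4: join B via nl_idx
    card(P join B) = 80*150/(50) = 240
    cost = 23280 + 80*8 + 240 = 24160
step 5: join D via merge
    card(P join D) = 240*40/(4) = 2400
    cost = 24160 + 240*8 + 40*6 + 240 + 40 = 26600
step 6: join C via nl
    card(P join C) = 2400*50/(5) = 24000
    cost = 26600 + 2400*50 = 146600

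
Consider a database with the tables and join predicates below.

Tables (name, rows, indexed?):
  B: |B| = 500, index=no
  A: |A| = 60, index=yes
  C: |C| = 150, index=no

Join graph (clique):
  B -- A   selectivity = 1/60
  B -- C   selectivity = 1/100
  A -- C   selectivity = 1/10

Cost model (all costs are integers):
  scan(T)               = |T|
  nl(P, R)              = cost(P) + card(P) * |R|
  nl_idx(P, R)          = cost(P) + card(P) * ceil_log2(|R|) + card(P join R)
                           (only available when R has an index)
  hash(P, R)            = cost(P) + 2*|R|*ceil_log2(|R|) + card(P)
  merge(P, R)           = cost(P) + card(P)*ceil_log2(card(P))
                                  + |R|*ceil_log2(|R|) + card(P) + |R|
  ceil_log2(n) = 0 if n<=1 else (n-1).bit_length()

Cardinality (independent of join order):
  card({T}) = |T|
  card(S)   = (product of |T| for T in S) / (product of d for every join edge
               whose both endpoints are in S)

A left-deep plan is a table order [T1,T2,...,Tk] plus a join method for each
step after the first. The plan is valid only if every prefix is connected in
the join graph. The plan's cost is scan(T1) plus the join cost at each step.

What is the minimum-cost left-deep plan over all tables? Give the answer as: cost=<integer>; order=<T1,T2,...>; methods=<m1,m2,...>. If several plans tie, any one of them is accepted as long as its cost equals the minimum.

cost=4620; order=B,A,C; methods=hash,hash

Selinger DP (subsets sized 1..n):
  {B}: scan cost=500, card=500
  {A}: scan cost=60, card=60
  {C}: scan cost=150, card=150
  {AB}: card=500; try (A,hash)→1720, (A,nl_idx)→4000, (B,merge)→5480, (A,merge)→5920, (B,hash)→9120, (B,nl)→30060 …(+1); best=1720 via (A,hash)
  {BC}: card=750; try (C,hash)→3400, (B,merge)→6500, (C,merge)→6850, (B,hash)→9300, (B,nl)→75150, (C,nl)→75500; best=3400 via (C,hash)
  {AC}: card=900; try (A,hash)→1020, (C,merge)→1830, (A,merge)→1920, (A,nl_idx)→1950, (C,hash)→2520, (C,nl)→9060 …(+1); best=1020 via (A,hash)
  {ABC}: card=75; try (C,hash)→4620, (A,hash)→4870, (A,nl_idx)→7975, (C,merge)→8070, (B,hash)→10920, (A,merge)→12070 …(+4); best=4620 via (C,hash)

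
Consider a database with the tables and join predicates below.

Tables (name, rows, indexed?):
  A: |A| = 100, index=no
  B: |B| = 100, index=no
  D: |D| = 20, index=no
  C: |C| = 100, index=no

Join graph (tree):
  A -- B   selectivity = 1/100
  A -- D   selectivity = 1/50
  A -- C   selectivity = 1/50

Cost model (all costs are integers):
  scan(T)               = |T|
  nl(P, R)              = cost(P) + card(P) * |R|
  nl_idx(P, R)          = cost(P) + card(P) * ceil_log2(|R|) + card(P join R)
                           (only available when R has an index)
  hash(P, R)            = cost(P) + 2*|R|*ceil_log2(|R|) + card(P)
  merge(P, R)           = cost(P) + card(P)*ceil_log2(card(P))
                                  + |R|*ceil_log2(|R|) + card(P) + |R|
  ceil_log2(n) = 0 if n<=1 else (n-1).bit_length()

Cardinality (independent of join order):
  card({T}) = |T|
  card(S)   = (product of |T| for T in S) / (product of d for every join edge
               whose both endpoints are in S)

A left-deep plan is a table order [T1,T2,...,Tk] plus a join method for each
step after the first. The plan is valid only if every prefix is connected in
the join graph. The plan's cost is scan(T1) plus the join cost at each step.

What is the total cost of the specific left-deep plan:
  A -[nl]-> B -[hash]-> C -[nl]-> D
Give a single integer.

15600

step 1: scan A: cost=100, card=100
step 2: join B via nl
    card(P join B) = 100*100/(100) = 100
    cost = 100 + 100*100 = 10100
step 3: join C via hash
    card(P join C) = 100*100/(50) = 200
    cost = 10100 + 2*100*7 + 100 = 11600
step 4: join D via nl
    card(P join D) = 200*20/(50) = 80
    cost = 11600 + 200*20 = 15600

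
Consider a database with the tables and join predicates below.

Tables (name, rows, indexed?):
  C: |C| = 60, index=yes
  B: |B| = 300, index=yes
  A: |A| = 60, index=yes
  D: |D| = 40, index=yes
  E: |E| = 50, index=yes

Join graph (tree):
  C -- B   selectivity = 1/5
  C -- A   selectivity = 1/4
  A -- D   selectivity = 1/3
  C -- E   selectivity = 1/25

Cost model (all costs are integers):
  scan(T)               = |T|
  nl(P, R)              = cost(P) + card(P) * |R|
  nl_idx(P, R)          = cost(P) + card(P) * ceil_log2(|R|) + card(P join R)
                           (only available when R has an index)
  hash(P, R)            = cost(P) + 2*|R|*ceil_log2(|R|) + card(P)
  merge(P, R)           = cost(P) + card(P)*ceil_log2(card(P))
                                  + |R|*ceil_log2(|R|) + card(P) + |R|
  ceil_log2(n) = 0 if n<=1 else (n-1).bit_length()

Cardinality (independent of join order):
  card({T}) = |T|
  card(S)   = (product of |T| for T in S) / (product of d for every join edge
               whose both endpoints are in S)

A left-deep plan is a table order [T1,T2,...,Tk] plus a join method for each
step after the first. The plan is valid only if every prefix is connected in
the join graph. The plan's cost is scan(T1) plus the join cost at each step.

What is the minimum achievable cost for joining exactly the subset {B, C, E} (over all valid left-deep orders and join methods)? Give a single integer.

4430

Selinger DP over subsets of {B,C,E}:
  {C}: scan cost=60, card=60
  {B}: scan cost=300, card=300
  {E}: scan cost=50, card=50
  {BC}: card=3600; try (C,hash)→1320, (B,merge)→3480, (C,merge)→3720, (B,nl_idx)→4200, (B,hash)→5520, (C,nl_idx)→5700 …(+2); best=1320 via (C,hash)
  {CE}: card=120; try (C,nl_idx)→470, (E,nl_idx)→540, (E,hash)→720, (C,hash)→820, (C,merge)→820, (E,merge)→830 …(+2); best=470 via (C,nl_idx)
  {BCE}: card=7200; try (B,merge)→4430, (E,hash)→5520, (B,hash)→5990, (B,nl_idx)→8750, (E,nl_idx)→30120, (B,nl)→36470 …(+2); best=4430 via (B,merge)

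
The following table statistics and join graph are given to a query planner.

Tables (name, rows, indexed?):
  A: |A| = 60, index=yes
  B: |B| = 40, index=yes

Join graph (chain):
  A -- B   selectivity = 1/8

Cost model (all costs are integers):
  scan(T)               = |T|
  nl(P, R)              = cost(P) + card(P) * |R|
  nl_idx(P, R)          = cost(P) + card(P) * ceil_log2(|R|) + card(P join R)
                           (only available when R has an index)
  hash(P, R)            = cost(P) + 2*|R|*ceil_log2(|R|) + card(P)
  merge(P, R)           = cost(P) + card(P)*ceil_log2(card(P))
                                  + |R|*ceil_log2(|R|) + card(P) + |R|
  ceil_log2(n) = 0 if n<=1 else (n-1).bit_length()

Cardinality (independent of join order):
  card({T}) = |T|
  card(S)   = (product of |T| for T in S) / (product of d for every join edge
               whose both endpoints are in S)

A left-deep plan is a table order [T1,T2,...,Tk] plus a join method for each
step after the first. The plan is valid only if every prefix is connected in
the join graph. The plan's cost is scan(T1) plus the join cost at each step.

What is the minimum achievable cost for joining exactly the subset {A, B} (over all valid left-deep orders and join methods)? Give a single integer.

Selinger DP over subsets of {A,B}:
  {A}: scan cost=60, card=60
  {B}: scan cost=40, card=40
  {AB}: card=300; try (A,nl_idx)→580, (B,hash)→600, (B,nl_idx)→720, (A,merge)→740, (B,merge)→760, (A,hash)→800 …(+2); best=580 via (A,nl_idx)

580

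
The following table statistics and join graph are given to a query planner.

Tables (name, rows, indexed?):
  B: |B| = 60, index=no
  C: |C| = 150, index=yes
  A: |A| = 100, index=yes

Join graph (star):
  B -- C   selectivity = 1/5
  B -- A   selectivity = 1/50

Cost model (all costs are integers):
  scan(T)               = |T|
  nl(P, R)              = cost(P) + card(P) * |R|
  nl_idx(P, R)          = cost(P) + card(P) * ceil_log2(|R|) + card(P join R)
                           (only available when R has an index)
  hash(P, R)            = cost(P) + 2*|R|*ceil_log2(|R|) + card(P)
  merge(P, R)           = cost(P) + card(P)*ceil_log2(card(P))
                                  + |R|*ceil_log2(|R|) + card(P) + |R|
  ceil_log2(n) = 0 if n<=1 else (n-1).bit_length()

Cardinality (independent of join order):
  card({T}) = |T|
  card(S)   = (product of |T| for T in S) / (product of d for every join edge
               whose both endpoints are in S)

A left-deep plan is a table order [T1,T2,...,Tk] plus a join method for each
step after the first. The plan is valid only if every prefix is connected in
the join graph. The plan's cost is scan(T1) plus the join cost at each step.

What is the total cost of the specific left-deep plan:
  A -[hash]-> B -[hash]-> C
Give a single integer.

step 1: scan A: cost=100, card=100
step 2: join B via hash
    card(P join B) = 100*60/(50) = 120
    cost = 100 + 2*60*6 + 100 = 920
step 3: join C via hash
    card(P join C) = 120*150/(5) = 3600
    cost = 920 + 2*150*8 + 120 = 3440

3440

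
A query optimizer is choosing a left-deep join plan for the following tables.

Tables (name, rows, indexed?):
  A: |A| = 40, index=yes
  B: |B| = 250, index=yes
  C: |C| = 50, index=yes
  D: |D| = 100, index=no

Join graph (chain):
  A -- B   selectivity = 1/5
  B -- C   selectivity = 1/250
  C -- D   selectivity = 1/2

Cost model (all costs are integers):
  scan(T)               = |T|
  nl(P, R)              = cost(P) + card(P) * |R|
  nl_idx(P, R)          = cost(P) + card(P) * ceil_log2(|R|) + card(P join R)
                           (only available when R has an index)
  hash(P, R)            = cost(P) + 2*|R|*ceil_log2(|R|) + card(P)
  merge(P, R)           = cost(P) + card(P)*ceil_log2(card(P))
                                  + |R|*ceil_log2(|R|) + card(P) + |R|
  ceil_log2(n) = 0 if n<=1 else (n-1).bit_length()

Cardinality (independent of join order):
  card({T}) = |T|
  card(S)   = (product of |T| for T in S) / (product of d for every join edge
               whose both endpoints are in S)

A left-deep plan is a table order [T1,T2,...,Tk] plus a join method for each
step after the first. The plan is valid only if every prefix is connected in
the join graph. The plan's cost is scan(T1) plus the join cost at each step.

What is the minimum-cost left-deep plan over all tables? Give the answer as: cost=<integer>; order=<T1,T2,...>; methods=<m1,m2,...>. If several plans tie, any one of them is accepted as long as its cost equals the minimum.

Selinger DP (subsets sized 1..n):
  {A}: scan cost=40, card=40
  {B}: scan cost=250, card=250
  {C}: scan cost=50, card=50
  {D}: scan cost=100, card=100
  {AB}: card=2000; try (A,hash)→980, (B,nl_idx)→2360, (B,merge)→2570, (A,merge)→2780, (A,nl_idx)→3750, (B,hash)→4080 …(+2); best=980 via (A,hash)
  {BC}: card=50; try (B,nl_idx)→500, (C,hash)→1100, (C,nl_idx)→1800, (B,merge)→2650, (C,merge)→2850, (B,hash)→4100 …(+2); best=500 via (B,nl_idx)
  {CD}: card=2500; try (C,hash)→800, (D,merge)→1200, (C,merge)→1250, (D,hash)→1500, (C,nl_idx)→3200, (D,nl)→5050 …(+1); best=800 via (C,hash)
  {ABC}: card=400; try (A,hash)→1030, (A,merge)→1130, (A,nl_idx)→1200, (A,nl)→2500, (C,hash)→3580, (C,nl_idx)→13380 …(+2); best=1030 via (A,hash)
  {BCD}: card=2500; try (D,merge)→1650, (D,hash)→1950, (D,nl)→5500, (B,hash)→7300, (B,nl_idx)→23300, (B,merge)→35550 …(+1); best=1650 via (D,merge)
  {ABCD}: card=20000; try (D,hash)→2830, (A,hash)→4630, (D,merge)→5830, (A,merge)→34430, (A,nl_idx)→36650, (D,nl)→41030 …(+1); best=2830 via (D,hash)

cost=2830; order=C,B,A,D; methods=nl_idx,hash,hash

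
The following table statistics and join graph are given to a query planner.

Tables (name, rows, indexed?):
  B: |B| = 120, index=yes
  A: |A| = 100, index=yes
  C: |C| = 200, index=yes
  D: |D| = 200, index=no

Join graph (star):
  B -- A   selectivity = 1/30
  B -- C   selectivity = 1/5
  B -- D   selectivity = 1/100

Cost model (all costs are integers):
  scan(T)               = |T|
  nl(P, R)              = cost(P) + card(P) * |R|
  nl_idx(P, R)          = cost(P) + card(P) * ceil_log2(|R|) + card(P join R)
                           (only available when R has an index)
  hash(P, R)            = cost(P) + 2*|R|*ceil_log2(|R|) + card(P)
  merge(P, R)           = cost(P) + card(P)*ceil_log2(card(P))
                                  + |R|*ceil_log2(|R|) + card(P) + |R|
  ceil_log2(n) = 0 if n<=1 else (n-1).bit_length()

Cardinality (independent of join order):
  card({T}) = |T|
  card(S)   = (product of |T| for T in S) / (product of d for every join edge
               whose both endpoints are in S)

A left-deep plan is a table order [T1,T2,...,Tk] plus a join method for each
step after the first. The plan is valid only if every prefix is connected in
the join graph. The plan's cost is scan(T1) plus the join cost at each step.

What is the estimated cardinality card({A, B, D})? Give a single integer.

Tables in S: A(100), B(120), D(200)
Edges inside S: B-A(d=30), B-D(d=100)
numerator = 100 * 120 * 200 = 2400000
denominator = 30 * 100 = 3000
card(S) = 2400000 / 3000 = 800

800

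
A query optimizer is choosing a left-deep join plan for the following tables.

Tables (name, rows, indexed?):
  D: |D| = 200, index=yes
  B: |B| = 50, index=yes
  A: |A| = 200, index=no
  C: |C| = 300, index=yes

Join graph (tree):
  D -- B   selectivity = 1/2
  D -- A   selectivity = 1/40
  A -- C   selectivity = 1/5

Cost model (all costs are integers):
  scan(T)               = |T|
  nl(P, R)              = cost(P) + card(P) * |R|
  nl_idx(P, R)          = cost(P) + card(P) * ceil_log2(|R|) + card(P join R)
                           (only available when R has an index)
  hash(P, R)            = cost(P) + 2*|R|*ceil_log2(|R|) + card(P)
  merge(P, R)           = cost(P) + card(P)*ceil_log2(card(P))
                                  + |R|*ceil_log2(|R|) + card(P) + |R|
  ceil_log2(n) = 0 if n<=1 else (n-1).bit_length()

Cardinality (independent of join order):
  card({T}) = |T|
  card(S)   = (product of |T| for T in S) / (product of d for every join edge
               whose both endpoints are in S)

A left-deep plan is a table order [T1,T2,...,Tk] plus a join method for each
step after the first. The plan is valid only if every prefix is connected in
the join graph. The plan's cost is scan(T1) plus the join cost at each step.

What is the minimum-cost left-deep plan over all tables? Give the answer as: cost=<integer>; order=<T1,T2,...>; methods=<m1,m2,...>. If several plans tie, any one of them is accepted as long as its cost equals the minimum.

Selinger DP (subsets sized 1..n):
  {D}: scan cost=200, card=200
  {B}: scan cost=50, card=50
  {A}: scan cost=200, card=200
  {C}: scan cost=300, card=300
  {BD}: card=5000; try (B,hash)→1000, (D,merge)→2200, (B,merge)→2350, (D,hash)→3300, (D,nl_idx)→5450, (B,nl_idx)→6400 …(+2); best=1000 via (B,hash)
  {AD}: card=1000; try (D,nl_idx)→2800, (D,hash)→3600, (A,hash)→3600, (D,merge)→3800, (A,merge)→3800, (D,nl)→40200 …(+1); best=2800 via (D,nl_idx)
  {AC}: card=12000; try (A,hash)→3800, (C,merge)→5000, (A,merge)→5100, (C,hash)→5800, (C,nl_idx)→14000, (C,nl)→60200 …(+1); best=3800 via (A,hash)
  {ABD}: card=25000; try (B,hash)→4400, (A,hash)→9200, (B,merge)→14150, (B,nl_idx)→33800, (B,nl)→52800, (A,merge)→72800 …(+1); best=4400 via (B,hash)
  {ACD}: card=60000; try (C,hash)→9200, (C,merge)→16800, (D,hash)→19000, (C,nl_idx)→71800, (D,nl_idx)→159800, (D,merge)→185600 …(+2); best=9200 via (C,hash)
  {ABCD}: card=1500000; try (C,hash)→34800, (B,hash)→69800, (C,merge)→407400, (B,merge)→1029550, (C,nl_idx)→1729400, (B,nl_idx)→1869200 …(+2); best=34800 via (C,hash)

cost=34800; order=A,D,B,C; methods=nl_idx,hash,hash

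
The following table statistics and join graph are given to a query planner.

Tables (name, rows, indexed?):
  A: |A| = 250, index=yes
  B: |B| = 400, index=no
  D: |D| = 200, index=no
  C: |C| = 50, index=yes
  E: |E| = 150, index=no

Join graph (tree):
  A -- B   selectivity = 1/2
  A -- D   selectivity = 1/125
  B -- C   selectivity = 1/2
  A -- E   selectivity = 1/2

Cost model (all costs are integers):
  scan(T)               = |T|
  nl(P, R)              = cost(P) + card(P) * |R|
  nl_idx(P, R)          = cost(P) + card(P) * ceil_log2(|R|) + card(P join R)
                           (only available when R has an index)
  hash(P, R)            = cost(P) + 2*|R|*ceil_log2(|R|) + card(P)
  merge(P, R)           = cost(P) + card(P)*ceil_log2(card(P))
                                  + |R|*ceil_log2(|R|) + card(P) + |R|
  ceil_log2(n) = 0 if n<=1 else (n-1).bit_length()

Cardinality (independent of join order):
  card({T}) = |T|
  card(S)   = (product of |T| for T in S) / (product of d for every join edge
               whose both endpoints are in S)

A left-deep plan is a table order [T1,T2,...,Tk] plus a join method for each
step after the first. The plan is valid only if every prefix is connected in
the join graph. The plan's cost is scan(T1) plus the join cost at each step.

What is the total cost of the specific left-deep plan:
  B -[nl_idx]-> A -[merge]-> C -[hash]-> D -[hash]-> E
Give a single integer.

step 1: scan B: cost=400, card=400
step 2: join A via nl_idx
    card(P join A) = 400*250/(2) = 50000
    cost = 400 + 400*8 + 50000 = 53600
step 3: join C via merge
    card(P join C) = 50000*50/(2) = 1250000
    cost = 53600 + 50000*16 + 50*6 + 50000 + 50 = 903950
step 4: join D via hash
    card(P join D) = 1250000*200/(125) = 2000000
    cost = 903950 + 2*200*8 + 1250000 = 2157150
step 5: join E via hash
    card(P join E) = 2000000*150/(2) = 150000000
    cost = 2157150 + 2*150*8 + 2000000 = 4159550

4159550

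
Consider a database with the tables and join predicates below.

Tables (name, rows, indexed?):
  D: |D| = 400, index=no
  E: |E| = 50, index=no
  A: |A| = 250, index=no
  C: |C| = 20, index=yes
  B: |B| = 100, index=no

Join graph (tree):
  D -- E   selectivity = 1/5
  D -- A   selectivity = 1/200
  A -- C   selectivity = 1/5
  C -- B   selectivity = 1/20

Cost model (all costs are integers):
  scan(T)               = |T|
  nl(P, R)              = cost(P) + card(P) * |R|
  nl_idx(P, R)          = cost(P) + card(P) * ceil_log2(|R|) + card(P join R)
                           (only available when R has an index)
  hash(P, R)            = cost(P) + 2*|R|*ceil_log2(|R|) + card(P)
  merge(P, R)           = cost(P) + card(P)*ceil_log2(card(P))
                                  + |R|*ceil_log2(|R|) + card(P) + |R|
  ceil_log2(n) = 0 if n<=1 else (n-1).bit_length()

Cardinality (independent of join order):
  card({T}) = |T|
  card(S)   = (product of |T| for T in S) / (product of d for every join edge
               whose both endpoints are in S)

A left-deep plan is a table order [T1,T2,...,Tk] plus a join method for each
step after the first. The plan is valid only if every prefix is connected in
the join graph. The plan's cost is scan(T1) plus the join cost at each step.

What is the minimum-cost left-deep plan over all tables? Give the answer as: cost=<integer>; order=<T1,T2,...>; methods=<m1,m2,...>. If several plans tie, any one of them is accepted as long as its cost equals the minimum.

Selinger DP (subsets sized 1..n):
  {D}: scan cost=400, card=400
  {E}: scan cost=50, card=50
  {A}: scan cost=250, card=250
  {C}: scan cost=20, card=20
  {B}: scan cost=100, card=100
  {DE}: card=4000; try (E,hash)→1400, (D,merge)→4400, (E,merge)→4750, (D,hash)→7300, (D,nl)→20050, (E,nl)→20400; best=1400 via (E,hash)
  {AD}: card=500; try (A,hash)→4800, (D,merge)→6500, (A,merge)→6650, (D,hash)→7700, (D,nl)→100250, (A,nl)→100400; best=4800 via (A,hash)
  {AC}: card=1000; try (C,hash)→700, (A,merge)→2390, (C,nl_idx)→2500, (C,merge)→2620, (A,hash)→4040, (A,nl)→5020 …(+1); best=700 via (C,hash)
  {BC}: card=100; try (C,hash)→400, (C,nl_idx)→700, (B,merge)→940, (C,merge)→1020, (B,hash)→1440, (B,nl)→2020 …(+1); best=400 via (C,hash)
  {ADE}: card=5000; try (E,hash)→5900, (A,hash)→9400, (E,merge)→10150, (E,nl)→29800, (A,merge)→55650, (A,nl)→1001400; best=5900 via (E,hash)
  {ACD}: card=2000; try (C,hash)→5500, (D,hash)→8900, (C,nl_idx)→9300, (C,merge)→9920, (C,nl)→14800, (D,merge)→15700 …(+1); best=5500 via (C,hash)
  {ABC}: card=5000; try (B,hash)→3100, (A,merge)→3450, (A,hash)→4500, (B,merge)→12500, (A,nl)→25400, (B,nl)→100700; best=3100 via (B,hash)
  {ACDE}: card=20000; try (E,hash)→8100, (C,hash)→11100, (E,merge)→29850, (C,nl_idx)→50900, (C,merge)→76020, (E,nl)→105500 …(+1); best=8100 via (E,hash)
  {ABCD}: card=10000; try (B,hash)→8900, (D,hash)→15300, (B,merge)→30300, (D,merge)→77100, (B,nl)→205500, (D,nl)→2003100; best=8900 via (B,hash)
  {ABCDE}: card=100000; try (E,hash)→19500, (B,hash)→29500, (E,merge)→159250, (B,merge)→328900, (E,nl)→508900, (B,nl)→2008100; best=19500 via (E,hash)

cost=19500; order=D,A,C,B,E; methods=hash,hash,hash,hash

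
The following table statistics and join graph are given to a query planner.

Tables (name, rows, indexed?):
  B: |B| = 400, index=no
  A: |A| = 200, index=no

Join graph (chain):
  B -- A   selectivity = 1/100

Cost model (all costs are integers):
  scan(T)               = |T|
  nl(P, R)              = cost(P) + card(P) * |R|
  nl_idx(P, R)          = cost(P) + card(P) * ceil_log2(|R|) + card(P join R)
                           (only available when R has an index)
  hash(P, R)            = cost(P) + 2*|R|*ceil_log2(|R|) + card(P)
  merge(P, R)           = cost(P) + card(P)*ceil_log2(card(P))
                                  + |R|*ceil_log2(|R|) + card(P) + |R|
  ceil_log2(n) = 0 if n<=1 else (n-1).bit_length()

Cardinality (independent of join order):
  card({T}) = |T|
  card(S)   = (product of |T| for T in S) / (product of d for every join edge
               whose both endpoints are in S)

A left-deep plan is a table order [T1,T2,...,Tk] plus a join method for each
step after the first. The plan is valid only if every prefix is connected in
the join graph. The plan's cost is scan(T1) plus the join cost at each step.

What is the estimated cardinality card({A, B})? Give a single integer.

800

Tables in S: A(200), B(400)
Edges inside S: B-A(d=100)
numerator = 200 * 400 = 80000
denominator = 100 = 100
card(S) = 80000 / 100 = 800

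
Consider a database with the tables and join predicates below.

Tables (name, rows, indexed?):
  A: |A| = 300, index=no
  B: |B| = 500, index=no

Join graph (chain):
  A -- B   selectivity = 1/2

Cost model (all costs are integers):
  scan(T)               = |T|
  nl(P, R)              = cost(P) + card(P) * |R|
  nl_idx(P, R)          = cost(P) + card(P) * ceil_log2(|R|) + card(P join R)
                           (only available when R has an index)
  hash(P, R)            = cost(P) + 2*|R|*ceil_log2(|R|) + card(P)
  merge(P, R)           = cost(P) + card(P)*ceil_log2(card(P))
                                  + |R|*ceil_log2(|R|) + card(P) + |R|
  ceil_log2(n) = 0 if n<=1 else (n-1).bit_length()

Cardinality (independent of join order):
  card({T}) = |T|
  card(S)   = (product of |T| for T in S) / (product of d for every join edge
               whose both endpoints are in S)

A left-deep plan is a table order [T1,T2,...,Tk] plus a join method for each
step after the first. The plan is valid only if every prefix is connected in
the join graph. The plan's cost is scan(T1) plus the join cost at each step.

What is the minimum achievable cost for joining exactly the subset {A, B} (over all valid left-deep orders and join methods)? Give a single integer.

Selinger DP over subsets of {A,B}:
  {A}: scan cost=300, card=300
  {B}: scan cost=500, card=500
  {AB}: card=75000; try (A,hash)→6400, (B,merge)→8300, (A,merge)→8500, (B,hash)→9600, (B,nl)→150300, (A,nl)→150500; best=6400 via (A,hash)

6400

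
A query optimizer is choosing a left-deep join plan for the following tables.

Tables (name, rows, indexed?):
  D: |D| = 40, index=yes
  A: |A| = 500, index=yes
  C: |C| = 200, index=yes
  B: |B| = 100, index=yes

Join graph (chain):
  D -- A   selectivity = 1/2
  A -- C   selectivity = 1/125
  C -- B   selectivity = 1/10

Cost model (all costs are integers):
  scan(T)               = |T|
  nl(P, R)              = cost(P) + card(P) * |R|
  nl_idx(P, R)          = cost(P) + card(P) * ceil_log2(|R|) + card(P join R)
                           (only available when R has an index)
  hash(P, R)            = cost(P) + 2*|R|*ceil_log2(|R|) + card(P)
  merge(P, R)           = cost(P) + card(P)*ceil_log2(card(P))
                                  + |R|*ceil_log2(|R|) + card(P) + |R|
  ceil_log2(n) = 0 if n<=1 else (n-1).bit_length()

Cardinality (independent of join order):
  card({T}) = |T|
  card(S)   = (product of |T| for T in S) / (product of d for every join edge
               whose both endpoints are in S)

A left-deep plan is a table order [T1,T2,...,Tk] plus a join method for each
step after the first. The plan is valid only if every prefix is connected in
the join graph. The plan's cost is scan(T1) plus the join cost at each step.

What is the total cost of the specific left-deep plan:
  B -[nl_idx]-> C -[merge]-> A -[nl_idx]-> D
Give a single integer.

step 1: scan B: cost=100, card=100
step 2: join C via nl_idx
    card(P join C) = 100*200/(10) = 2000
    cost = 100 + 100*8 + 2000 = 2900
step 3: join A via merge
    card(P join A) = 2000*500/(125) = 8000
    cost = 2900 + 2000*11 + 500*9 + 2000 + 500 = 31900
step 4: join D via nl_idx
    card(P join D) = 8000*40/(2) = 160000
    cost = 31900 + 8000*6 + 160000 = 239900

239900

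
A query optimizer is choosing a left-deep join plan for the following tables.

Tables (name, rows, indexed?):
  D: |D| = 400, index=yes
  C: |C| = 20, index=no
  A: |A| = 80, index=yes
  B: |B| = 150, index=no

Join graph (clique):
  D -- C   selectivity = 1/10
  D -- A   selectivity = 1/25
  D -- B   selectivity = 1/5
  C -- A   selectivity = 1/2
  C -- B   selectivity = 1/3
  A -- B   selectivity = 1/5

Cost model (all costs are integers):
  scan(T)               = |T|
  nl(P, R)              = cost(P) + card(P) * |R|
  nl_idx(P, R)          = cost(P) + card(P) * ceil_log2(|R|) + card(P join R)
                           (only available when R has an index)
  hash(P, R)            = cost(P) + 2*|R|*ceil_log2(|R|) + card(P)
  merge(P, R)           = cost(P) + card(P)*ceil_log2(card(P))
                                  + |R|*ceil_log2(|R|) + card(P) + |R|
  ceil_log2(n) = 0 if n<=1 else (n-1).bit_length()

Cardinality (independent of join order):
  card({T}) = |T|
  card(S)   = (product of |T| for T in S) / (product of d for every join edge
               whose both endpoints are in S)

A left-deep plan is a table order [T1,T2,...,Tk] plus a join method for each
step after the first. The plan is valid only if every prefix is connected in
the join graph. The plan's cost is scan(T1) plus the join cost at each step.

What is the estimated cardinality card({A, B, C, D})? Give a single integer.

2560

Tables in S: A(80), B(150), C(20), D(400)
Edges inside S: D-C(d=10), D-A(d=25), D-B(d=5), C-A(d=2), C-B(d=3), A-B(d=5)
numerator = 80 * 150 * 20 * 400 = 96000000
denominator = 10 * 25 * 5 * 2 * 3 * 5 = 37500
card(S) = 96000000 / 37500 = 2560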